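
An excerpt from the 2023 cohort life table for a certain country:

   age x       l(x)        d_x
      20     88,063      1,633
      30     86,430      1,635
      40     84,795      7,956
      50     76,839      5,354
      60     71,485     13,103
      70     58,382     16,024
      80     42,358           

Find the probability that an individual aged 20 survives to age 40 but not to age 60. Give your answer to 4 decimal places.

This is the probability of reaching 40 but not 60, conditional on being alive at 20: (l(40) − l(60)) / l(20).
= (84,795 − 71,485) / 88,063 = 13,310 / 88,063 = 0.151142.

0.1511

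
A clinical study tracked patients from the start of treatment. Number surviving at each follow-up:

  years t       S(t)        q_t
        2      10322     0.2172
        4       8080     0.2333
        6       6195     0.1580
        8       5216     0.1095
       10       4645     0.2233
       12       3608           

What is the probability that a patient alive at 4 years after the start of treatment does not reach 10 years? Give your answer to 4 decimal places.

P(die before 10 | alive at 4) = 1 − S(10)/S(4) = 1 − 4645/8080 = (3435)/8080 = 0.425124.

0.4251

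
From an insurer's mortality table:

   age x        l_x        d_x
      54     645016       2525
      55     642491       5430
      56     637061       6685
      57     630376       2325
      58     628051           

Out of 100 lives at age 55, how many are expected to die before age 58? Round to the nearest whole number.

2

The relevant probability is 1 − 628051/642491 = 0.022475.
Expected number = 100 × 0.022475 = 2.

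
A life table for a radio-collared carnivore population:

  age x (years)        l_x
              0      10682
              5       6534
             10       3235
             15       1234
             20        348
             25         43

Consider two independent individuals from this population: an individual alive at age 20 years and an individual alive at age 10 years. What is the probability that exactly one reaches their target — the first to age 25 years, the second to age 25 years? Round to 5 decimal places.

p₁ = l_25/l_20 = 43/348 = 0.123563; p₂ = l_25/l_10 = 43/3235 = 0.013292.
P(exactly one) = p₁(1−p₂) + (1−p₁)p₂ = 0.121921 + 0.011650 = 0.133570.

0.13357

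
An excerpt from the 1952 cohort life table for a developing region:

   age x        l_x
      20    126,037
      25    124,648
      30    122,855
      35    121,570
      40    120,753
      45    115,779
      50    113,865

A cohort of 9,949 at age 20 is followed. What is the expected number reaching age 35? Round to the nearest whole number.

9596

The relevant probability is 121,570/126,037 = 0.964558.
Expected number = 9,949 × 0.964558 = 9596.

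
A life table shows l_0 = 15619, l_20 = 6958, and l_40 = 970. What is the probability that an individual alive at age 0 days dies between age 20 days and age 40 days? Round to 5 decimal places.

0.38338

This is the probability of reaching 20 but not 40, conditional on being alive at 0: (l_20 − l_40) / l_0.
= (6958 − 970) / 15619 = 5988 / 15619 = 0.383379.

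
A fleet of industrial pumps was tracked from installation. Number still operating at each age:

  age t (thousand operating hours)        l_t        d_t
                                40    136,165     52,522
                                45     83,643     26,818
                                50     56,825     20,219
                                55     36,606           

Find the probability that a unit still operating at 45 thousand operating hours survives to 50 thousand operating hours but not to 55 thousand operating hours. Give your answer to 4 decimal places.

0.2417

This is the probability of reaching 50 but not 55, conditional on being operational at 45: (l_50 − l_55) / l_45.
= (56,825 − 36,606) / 83,643 = 20,219 / 83,643 = 0.241730.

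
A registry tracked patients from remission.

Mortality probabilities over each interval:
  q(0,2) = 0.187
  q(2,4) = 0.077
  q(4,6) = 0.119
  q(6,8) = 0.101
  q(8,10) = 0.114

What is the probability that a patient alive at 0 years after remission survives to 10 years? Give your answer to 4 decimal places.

0.5266

P(survive 0→10) = (1 − 0.187) × (1 − 0.077) × (1 − 0.119) × (1 − 0.101) × (1 − 0.114).
= 0.813 × 0.923 × 0.881 × 0.899 × 0.886 = 0.526577.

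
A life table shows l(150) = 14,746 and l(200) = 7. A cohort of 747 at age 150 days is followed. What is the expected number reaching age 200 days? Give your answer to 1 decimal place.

The relevant probability is 7/14,746 = 0.000475.
Expected number = 747 × 0.000475 = 0.4.

0.4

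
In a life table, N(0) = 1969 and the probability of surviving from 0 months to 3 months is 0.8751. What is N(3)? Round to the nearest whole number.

1723

N(3) = N(0) × p = 1969 × 0.8751 = 1723.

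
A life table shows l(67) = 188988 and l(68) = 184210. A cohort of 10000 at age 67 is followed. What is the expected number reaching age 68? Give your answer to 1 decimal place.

9747.2

The relevant probability is 184210/188988 = 0.974718.
Expected number = 10000 × 0.974718 = 9747.2.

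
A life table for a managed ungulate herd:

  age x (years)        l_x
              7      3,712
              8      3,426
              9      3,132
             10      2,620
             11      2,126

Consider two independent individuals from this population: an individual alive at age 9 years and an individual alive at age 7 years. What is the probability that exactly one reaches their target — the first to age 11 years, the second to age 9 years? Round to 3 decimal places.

p₁ = l_11/l_9 = 2,126/3,132 = 0.678799; p₂ = l_9/l_7 = 3,132/3,712 = 0.843750.
P(exactly one) = p₁(1−p₂) + (1−p₁)p₂ = 0.106062 + 0.271013 = 0.377076.

0.377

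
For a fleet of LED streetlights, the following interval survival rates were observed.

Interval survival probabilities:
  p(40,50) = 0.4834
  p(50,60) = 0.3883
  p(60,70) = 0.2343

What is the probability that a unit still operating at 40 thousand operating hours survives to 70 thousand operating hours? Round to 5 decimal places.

0.04398

P(survive 40→70) = 0.4834 × 0.3883 × 0.2343.
= 0.043979.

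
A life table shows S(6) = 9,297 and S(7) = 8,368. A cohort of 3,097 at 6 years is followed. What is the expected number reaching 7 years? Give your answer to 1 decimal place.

The relevant probability is 8,368/9,297 = 0.900075.
Expected number = 3,097 × 0.900075 = 2787.5.

2787.5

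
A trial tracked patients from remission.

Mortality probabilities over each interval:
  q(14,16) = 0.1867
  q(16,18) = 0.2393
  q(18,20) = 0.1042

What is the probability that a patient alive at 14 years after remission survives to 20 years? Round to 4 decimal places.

0.5542

Chaining the interval survival probabilities: (1 − 0.1867) × (1 − 0.2393) × (1 − 0.1042).
= 0.8133 × 0.7607 × 0.8958 = 0.554211.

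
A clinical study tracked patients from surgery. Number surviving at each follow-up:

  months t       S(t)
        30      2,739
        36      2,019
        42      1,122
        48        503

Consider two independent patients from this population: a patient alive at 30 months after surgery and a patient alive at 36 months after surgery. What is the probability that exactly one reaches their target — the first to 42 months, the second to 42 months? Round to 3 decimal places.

p₁ = S(42)/S(30) = 1,122/2,739 = 0.409639; p₂ = S(42)/S(36) = 1,122/2,019 = 0.555721.
P(exactly one) = p₁(1−p₂) + (1−p₁)p₂ = 0.181994 + 0.328076 = 0.510070.

0.510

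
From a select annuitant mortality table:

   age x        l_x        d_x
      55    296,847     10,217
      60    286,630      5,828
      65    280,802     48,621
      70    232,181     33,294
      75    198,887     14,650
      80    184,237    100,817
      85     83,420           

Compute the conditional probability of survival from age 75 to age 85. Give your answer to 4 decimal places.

0.4194

We want 10p75 = l_85/l_75.
The conditional survival probability is l_85/l_75 = 83,420/198,887 = 0.419434.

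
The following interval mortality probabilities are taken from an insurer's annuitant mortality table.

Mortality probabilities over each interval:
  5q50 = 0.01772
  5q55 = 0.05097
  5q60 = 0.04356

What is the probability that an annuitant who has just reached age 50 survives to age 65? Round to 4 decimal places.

0.8916

15p50 = (1 − 0.01772) × (1 − 0.05097) × (1 − 0.04356).
= 0.98228 × 0.94903 × 0.95644 = 0.891606.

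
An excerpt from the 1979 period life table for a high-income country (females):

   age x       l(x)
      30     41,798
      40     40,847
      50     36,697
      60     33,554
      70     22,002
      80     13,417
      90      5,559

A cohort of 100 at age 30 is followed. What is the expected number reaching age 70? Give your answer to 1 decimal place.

The relevant probability is 22,002/41,798 = 0.526389.
Expected number = 100 × 0.526389 = 52.6.

52.6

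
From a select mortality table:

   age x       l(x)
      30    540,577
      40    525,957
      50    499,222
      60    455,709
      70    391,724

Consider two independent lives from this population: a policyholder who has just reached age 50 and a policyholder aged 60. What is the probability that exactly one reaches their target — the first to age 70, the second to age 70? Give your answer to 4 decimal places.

0.2953

p₁ = l(70)/l(50) = 391,724/499,222 = 0.784669; p₂ = l(70)/l(60) = 391,724/455,709 = 0.859592.
P(exactly one) = p₁(1−p₂) + (1−p₁)p₂ = 0.110174 + 0.185097 = 0.295271.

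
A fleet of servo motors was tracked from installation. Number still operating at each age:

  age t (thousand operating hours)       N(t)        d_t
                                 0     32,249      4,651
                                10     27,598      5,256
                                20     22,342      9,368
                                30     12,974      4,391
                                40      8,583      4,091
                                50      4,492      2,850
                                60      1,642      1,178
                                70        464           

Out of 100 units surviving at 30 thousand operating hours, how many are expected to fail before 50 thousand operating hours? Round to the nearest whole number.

65

The relevant probability is 1 − 4,492/12,974 = 0.653769.
Expected number = 100 × 0.653769 = 65.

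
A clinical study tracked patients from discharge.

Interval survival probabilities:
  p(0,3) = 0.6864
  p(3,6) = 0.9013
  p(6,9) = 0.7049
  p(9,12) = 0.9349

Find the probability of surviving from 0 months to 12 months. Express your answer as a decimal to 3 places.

Survival from 0 to 12 is the product of surviving each interval: 0.6864 × 0.9013 × 0.7049 × 0.9349.
= 0.407699.

0.408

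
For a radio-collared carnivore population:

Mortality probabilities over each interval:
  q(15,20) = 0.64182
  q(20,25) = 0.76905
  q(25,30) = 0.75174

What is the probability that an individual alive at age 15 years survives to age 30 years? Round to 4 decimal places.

P(survive 15→30) = (1 − 0.64182) × (1 − 0.76905) × (1 − 0.75174).
= 0.35818 × 0.23095 × 0.24826 = 0.020536.

0.0205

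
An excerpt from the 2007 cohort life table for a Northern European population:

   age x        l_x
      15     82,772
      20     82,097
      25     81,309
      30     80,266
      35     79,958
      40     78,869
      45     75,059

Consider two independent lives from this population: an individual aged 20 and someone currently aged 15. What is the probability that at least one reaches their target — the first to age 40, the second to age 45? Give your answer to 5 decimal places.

0.99634

p₁ = l_40/l_20 = 78,869/82,097 = 0.960681; p₂ = l_45/l_15 = 75,059/82,772 = 0.906816.
P(at least one) = 1 − (1−p₁)(1−p₂) = 1 − 0.039319 × 0.093184 = 0.996336.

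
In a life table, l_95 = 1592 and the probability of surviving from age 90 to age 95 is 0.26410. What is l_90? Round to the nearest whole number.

6028

l_90 = l_95 / p = 1592 / 0.26410 = 6028.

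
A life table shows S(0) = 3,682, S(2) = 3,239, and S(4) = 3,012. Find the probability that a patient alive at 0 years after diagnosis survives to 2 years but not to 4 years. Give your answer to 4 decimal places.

0.0617

This is the probability of reaching 2 but not 4, conditional on being alive at 0: (S(2) − S(4)) / S(0).
= (3,239 − 3,012) / 3,682 = 227 / 3,682 = 0.061651.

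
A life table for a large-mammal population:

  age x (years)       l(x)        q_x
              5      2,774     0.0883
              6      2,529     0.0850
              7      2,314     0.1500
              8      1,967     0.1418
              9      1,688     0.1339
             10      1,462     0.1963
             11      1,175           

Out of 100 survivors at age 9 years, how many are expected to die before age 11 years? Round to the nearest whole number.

The relevant probability is 1 − 1,175/1,688 = 0.303910.
Expected number = 100 × 0.303910 = 30.

30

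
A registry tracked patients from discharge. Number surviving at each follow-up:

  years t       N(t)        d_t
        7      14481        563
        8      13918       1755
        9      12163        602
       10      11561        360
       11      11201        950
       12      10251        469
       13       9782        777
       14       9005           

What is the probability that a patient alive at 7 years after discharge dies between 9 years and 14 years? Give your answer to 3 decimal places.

This is the probability of reaching 9 but not 14, conditional on being alive at 7: (N(9) − N(14)) / N(7).
= (12163 − 9005) / 14481 = 3158 / 14481 = 0.218079.

0.218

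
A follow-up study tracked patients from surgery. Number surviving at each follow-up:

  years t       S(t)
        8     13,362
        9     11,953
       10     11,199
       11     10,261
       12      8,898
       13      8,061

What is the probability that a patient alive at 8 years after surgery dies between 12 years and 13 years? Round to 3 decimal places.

0.063

This is the probability of reaching 12 but not 13, conditional on being alive at 8: (S(12) − S(13)) / S(8).
= (8,898 − 8,061) / 13,362 = 837 / 13,362 = 0.062640.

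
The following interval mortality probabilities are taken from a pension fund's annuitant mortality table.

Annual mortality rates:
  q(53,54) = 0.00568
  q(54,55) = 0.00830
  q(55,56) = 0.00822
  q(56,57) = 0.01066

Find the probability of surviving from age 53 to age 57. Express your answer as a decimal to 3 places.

P(survive 53→57) = (1 − 0.00568) × (1 − 0.00830) × (1 − 0.00822) × (1 − 0.01066).
= 0.99432 × 0.99170 × 0.99178 × 0.98934 = 0.967537.

0.968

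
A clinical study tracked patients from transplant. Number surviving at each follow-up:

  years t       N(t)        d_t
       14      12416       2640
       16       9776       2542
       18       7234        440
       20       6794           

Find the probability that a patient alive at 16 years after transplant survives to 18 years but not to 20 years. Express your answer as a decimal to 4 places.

0.0450

This is the probability of reaching 18 but not 20, conditional on being alive at 16: (N(18) − N(20)) / N(16).
= (7234 − 6794) / 9776 = 440 / 9776 = 0.045008.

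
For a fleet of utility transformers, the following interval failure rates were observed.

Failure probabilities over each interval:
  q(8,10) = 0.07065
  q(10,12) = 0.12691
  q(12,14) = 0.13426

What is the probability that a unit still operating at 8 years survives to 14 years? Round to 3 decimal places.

0.702

Survival from 8 to 14 is the product of surviving each interval: (1 − 0.07065) × (1 − 0.12691) × (1 − 0.13426).
= 0.92935 × 0.87309 × 0.86574 = 0.702467.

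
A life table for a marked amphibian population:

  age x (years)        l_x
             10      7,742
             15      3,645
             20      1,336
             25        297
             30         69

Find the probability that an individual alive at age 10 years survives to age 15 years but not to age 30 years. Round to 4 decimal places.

This is the probability of reaching 15 but not 30, conditional on being alive at 10: (l_15 − l_30) / l_10.
= (3,645 − 69) / 7,742 = 3,576 / 7,742 = 0.461896.

0.4619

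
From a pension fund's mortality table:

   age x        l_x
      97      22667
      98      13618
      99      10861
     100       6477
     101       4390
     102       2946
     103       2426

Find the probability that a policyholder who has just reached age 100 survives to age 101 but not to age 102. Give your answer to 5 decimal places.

We want 1|1q100 = (l_101 − l_102)/l_100.
This is the probability of reaching 101 but not 102, conditional on being alive at 100: (l_101 − l_102) / l_100.
= (4390 − 2946) / 6477 = 1444 / 6477 = 0.222943.

0.22294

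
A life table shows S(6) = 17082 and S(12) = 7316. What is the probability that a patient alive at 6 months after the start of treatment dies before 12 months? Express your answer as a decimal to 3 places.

0.572

P(die before 12 | alive at 6) = 1 − S(12)/S(6) = 1 − 7316/17082 = (9766)/17082 = 0.571713.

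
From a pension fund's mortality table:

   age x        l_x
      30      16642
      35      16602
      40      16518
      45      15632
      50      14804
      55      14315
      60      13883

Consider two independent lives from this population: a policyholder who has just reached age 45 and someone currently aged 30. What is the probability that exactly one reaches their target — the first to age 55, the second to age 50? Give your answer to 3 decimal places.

p₁ = l_55/l_45 = 14315/15632 = 0.915750; p₂ = l_50/l_30 = 14804/16642 = 0.889557.
P(exactly one) = p₁(1−p₂) + (1−p₁)p₂ = 0.101138 + 0.074945 = 0.176083.

0.176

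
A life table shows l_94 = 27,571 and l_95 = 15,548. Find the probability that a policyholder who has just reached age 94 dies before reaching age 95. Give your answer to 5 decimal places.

0.43607

P(die before 95 | alive at 94) = 1 − l_95/l_94 = 1 − 15,548/27,571 = (12,023)/27,571 = 0.436074.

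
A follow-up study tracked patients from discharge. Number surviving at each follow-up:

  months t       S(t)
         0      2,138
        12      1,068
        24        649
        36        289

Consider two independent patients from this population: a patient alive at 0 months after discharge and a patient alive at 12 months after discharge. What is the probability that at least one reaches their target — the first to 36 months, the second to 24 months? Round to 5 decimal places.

0.66071

p₁ = S(36)/S(0) = 289/2,138 = 0.135173; p₂ = S(24)/S(12) = 649/1,068 = 0.607678.
P(at least one) = 1 − (1−p₁)(1−p₂) = 1 − 0.864827 × 0.392322 = 0.660709.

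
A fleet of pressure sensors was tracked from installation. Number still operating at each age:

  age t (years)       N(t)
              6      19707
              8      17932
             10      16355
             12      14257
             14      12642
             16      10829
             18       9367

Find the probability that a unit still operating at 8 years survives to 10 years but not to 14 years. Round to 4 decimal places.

This is the probability of reaching 10 but not 14, conditional on being operational at 8: (N(10) − N(14)) / N(8).
= (16355 − 12642) / 17932 = 3713 / 17932 = 0.207060.

0.2071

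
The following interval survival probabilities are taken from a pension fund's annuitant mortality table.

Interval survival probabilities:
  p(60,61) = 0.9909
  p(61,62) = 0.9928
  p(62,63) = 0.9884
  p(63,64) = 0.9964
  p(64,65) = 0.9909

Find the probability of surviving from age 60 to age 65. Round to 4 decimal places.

P(survive 60→65) = 0.9909 × 0.9928 × 0.9884 × 0.9964 × 0.9909.
= 0.960037.

0.9600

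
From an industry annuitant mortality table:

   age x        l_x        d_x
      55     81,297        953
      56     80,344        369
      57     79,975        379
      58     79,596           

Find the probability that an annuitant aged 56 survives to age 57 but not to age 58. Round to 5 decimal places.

0.00472

This is the probability of reaching 57 but not 58, conditional on being alive at 56: (l_57 − l_58) / l_56.
= (79,975 − 79,596) / 80,344 = 379 / 80,344 = 0.004717.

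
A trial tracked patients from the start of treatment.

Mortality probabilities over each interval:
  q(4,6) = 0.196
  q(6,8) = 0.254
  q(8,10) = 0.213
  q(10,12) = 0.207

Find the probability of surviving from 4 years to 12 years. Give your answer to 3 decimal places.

0.374

Chaining the interval survival probabilities: (1 − 0.196) × (1 − 0.254) × (1 − 0.213) × (1 − 0.207).
= 0.804 × 0.746 × 0.787 × 0.793 = 0.374320.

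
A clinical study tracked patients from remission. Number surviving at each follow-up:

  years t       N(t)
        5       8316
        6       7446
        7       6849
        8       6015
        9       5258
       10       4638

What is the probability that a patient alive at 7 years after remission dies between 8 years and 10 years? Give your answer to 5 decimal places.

This is the probability of reaching 8 but not 10, conditional on being alive at 7: (N(8) − N(10)) / N(7).
= (6015 − 4638) / 6849 = 1377 / 6849 = 0.201051.

0.20105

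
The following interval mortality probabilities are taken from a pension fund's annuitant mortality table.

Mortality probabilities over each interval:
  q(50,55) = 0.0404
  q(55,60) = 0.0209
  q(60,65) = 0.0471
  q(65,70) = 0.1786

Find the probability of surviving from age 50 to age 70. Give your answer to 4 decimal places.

The overall survival probability is (1 − 0.0404) × (1 − 0.0209) × (1 − 0.0471) × (1 − 0.1786).
= 0.9596 × 0.9791 × 0.9529 × 0.8214 = 0.735393.

0.7354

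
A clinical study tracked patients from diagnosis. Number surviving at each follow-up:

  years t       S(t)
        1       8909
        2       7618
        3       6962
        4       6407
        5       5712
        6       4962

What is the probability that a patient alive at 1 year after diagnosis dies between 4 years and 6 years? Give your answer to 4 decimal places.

0.1622

This is the probability of reaching 4 but not 6, conditional on being alive at 1: (S(4) − S(6)) / S(1).
= (6407 − 4962) / 8909 = 1445 / 8909 = 0.162196.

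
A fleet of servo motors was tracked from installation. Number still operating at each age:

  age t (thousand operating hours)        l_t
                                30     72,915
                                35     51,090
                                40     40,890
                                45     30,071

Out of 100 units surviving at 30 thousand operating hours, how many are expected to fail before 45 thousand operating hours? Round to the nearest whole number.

59

The relevant probability is 1 − 30,071/72,915 = 0.587588.
Expected number = 100 × 0.587588 = 59.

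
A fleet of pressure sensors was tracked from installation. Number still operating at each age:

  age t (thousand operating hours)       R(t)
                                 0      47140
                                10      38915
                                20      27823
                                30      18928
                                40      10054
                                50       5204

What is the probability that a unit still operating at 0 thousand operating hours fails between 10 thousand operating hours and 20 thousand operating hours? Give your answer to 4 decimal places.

0.2353

This is the probability of reaching 10 but not 20, conditional on being operational at 0: (R(10) − R(20)) / R(0).
= (38915 − 27823) / 47140 = 11092 / 47140 = 0.235299.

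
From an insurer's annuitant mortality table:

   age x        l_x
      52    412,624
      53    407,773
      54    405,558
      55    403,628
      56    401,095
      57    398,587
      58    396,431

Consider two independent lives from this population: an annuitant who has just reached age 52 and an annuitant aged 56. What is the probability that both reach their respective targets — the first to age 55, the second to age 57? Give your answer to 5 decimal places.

p₁ = l_55/l_52 = 403,628/412,624 = 0.978198; p₂ = l_57/l_56 = 398,587/401,095 = 0.993747.
P(both) = p₁ × p₂ = 0.978198 × 0.993747 = 0.972081.

0.97208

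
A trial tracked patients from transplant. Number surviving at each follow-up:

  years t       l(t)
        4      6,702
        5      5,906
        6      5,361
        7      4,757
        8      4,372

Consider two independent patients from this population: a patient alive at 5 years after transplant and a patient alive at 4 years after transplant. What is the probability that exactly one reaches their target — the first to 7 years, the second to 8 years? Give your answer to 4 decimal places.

0.4069

p₁ = l(7)/l(5) = 4,757/5,906 = 0.805452; p₂ = l(8)/l(4) = 4,372/6,702 = 0.652343.
P(exactly one) = p₁(1−p₂) + (1−p₁)p₂ = 0.280021 + 0.126912 = 0.406933.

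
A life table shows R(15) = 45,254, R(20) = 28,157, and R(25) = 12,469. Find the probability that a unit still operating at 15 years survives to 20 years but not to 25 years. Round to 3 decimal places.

This is the probability of reaching 20 but not 25, conditional on being operational at 15: (R(20) − R(25)) / R(15).
= (28,157 − 12,469) / 45,254 = 15,688 / 45,254 = 0.346665.

0.347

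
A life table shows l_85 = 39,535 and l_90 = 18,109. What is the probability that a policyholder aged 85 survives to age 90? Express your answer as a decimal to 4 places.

0.4580

The conditional survival probability is l_90/l_85 = 18,109/39,535 = 0.458050.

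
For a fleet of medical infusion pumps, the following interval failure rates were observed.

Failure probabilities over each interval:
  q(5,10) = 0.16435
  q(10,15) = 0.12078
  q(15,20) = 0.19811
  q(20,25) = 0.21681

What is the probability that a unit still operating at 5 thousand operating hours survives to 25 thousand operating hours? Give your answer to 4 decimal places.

The overall survival probability is (1 − 0.16435) × (1 − 0.12078) × (1 − 0.19811) × (1 − 0.21681).
= 0.83565 × 0.87922 × 0.80189 × 0.78319 = 0.461428.

0.4614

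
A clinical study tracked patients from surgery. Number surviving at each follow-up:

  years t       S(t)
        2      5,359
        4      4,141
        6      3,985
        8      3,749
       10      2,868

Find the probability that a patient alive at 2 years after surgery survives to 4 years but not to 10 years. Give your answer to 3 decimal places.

0.238

This is the probability of reaching 4 but not 10, conditional on being alive at 2: (S(4) − S(10)) / S(2).
= (4,141 − 2,868) / 5,359 = 1,273 / 5,359 = 0.237544.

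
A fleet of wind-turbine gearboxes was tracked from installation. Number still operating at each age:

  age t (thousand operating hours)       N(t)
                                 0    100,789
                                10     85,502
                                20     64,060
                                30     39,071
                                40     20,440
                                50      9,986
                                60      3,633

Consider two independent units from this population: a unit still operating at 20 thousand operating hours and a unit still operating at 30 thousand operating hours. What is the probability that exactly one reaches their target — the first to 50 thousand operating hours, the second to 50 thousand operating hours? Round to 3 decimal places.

p₁ = N(50)/N(20) = 9,986/64,060 = 0.155885; p₂ = N(50)/N(30) = 9,986/39,071 = 0.255586.
P(exactly one) = p₁(1−p₂) + (1−p₁)p₂ = 0.116043 + 0.215744 = 0.331787.

0.332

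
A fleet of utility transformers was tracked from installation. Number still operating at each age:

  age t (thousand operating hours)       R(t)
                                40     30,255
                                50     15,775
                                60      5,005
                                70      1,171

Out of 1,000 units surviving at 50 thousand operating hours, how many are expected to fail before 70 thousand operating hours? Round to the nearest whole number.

The relevant probability is 1 − 1,171/15,775 = 0.925769.
Expected number = 1,000 × 0.925769 = 926.

926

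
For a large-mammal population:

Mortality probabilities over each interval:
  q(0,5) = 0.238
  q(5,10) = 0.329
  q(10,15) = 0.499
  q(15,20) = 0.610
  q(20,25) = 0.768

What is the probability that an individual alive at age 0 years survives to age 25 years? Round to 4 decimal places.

0.0232

Chaining the interval survival probabilities: (1 − 0.238) × (1 − 0.329) × (1 − 0.499) × (1 − 0.610) × (1 − 0.768).
= 0.762 × 0.671 × 0.501 × 0.390 × 0.232 = 0.023178.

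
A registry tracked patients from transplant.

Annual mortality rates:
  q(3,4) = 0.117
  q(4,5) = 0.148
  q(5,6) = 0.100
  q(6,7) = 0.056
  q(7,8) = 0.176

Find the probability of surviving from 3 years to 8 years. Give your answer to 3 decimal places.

Survival from 3 to 8 is the product of surviving each interval: (1 − 0.117) × (1 − 0.148) × (1 − 0.100) × (1 − 0.056) × (1 − 0.176).
= 0.883 × 0.852 × 0.900 × 0.944 × 0.824 = 0.526674.

0.527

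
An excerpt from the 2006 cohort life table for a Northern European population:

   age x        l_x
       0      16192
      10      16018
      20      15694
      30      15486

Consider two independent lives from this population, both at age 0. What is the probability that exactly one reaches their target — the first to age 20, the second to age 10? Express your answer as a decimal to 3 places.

p₁ = l_20/l_0 = 15694/16192 = 0.969244; p₂ = l_10/l_0 = 16018/16192 = 0.989254.
P(exactly one) = p₁(1−p₂) + (1−p₁)p₂ = 0.010415 + 0.030425 = 0.040841.

0.041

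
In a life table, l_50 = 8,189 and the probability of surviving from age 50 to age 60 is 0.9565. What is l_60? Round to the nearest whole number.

l_60 = l_50 × p = 8,189 × 0.9565 = 7833.

7833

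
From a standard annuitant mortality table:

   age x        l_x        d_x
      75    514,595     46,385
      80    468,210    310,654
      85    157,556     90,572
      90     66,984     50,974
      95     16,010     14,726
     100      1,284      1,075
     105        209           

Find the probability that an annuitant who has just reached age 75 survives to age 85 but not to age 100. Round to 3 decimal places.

We want 10|15q75 = (l_85 − l_100)/l_75.
This is the probability of reaching 85 but not 100, conditional on being alive at 75: (l_85 − l_100) / l_75.
= (157,556 − 1,284) / 514,595 = 156,272 / 514,595 = 0.303680.

0.304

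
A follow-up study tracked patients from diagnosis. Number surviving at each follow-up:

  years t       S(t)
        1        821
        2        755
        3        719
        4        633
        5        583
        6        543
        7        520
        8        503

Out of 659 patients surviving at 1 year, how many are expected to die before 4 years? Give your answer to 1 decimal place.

The relevant probability is 1 − 633/821 = 0.228989.
Expected number = 659 × 0.228989 = 150.9.

150.9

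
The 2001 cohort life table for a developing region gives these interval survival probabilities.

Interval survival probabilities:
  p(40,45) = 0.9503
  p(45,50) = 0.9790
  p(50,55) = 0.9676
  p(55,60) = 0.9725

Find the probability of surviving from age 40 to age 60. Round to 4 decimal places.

0.8754

P(survive 40→60) = 0.9503 × 0.9790 × 0.9676 × 0.9725.
= 0.875445.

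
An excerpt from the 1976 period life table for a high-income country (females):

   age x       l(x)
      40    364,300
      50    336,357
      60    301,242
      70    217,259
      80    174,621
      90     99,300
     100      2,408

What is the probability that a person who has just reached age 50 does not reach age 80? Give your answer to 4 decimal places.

0.4808

P(die before 80 | alive at 50) = 1 − l(80)/l(50) = 1 − 174,621/336,357 = (161,736)/336,357 = 0.480846.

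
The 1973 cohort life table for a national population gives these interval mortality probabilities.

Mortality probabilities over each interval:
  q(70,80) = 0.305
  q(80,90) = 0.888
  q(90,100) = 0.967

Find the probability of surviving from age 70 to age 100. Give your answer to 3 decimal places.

0.003

P(survive 70→100) = (1 − 0.305) × (1 − 0.888) × (1 − 0.967).
= 0.695 × 0.112 × 0.033 = 0.002569.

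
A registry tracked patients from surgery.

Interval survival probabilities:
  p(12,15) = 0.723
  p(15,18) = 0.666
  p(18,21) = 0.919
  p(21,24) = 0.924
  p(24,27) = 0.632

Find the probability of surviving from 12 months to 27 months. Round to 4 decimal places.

0.2584

Survival from 12 to 27 is the product of surviving each interval: 0.723 × 0.666 × 0.919 × 0.924 × 0.632.
= 0.258415.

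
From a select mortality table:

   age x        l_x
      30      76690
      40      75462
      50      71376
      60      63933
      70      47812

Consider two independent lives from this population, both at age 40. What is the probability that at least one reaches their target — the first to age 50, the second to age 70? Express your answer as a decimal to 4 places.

0.9802

p₁ = l_50/l_40 = 71376/75462 = 0.945854; p₂ = l_70/l_40 = 47812/75462 = 0.633590.
P(at least one) = 1 − (1−p₁)(1−p₂) = 1 − 0.054146 × 0.366410 = 0.980160.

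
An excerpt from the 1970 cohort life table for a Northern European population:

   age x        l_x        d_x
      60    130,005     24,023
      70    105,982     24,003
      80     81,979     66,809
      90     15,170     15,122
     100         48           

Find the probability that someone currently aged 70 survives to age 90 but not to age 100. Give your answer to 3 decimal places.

We want 20|10q70 = (l_90 − l_100)/l_70.
This is the probability of reaching 90 but not 100, conditional on being alive at 70: (l_90 − l_100) / l_70.
= (15,170 − 48) / 105,982 = 15,122 / 105,982 = 0.142685.

0.143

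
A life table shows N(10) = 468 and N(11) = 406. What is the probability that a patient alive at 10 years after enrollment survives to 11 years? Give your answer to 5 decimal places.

The conditional survival probability is N(11)/N(10) = 406/468 = 0.867521.

0.86752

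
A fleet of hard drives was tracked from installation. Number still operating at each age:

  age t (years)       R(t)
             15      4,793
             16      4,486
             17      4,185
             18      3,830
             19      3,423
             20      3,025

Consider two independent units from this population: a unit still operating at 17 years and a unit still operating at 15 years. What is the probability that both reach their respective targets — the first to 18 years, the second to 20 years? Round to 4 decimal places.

p₁ = R(18)/R(17) = 3,830/4,185 = 0.915173; p₂ = R(20)/R(15) = 3,025/4,793 = 0.631129.
P(both) = p₁ × p₂ = 0.915173 × 0.631129 = 0.577592.

0.5776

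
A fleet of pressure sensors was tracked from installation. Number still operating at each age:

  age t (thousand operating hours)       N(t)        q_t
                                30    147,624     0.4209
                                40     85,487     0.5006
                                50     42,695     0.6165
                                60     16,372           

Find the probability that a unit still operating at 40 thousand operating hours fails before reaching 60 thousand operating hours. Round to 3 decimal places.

P(fail before 60 | operational at 40) = 1 − N(60)/N(40) = 1 − 16,372/85,487 = (69,115)/85,487 = 0.808486.

0.808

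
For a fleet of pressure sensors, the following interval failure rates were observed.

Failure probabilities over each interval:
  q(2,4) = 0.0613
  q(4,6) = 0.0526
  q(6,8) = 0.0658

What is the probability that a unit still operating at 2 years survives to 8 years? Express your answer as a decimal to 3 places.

0.831

Survival from 2 to 8 is the product of surviving each interval: (1 − 0.0613) × (1 − 0.0526) × (1 − 0.0658).
= 0.9387 × 0.9474 × 0.9342 = 0.830807.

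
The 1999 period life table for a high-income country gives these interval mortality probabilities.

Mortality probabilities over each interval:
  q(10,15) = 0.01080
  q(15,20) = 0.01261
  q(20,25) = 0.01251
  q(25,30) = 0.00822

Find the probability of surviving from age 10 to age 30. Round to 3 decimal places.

Survival from 10 to 30 is the product of surviving each interval: (1 − 0.01080) × (1 − 0.01261) × (1 − 0.01251) × (1 − 0.00822).
= 0.98920 × 0.98739 × 0.98749 × 0.99178 = 0.956579.

0.957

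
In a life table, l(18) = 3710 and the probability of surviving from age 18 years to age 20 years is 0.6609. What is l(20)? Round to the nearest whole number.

2452

l(20) = l(18) × p = 3710 × 0.6609 = 2452.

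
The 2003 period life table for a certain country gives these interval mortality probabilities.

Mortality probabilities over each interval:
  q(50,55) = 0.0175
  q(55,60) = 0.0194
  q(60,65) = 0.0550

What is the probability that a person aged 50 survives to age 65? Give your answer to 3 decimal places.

Chaining the interval survival probabilities: (1 − 0.0175) × (1 − 0.0194) × (1 − 0.0550).
= 0.9825 × 0.9806 × 0.9450 = 0.910450.

0.910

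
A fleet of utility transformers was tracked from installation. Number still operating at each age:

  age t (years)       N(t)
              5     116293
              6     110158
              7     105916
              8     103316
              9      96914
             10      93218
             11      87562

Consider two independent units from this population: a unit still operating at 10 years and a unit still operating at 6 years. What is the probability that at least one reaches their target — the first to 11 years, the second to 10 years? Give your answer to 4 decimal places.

p₁ = N(11)/N(10) = 87562/93218 = 0.939325; p₂ = N(10)/N(6) = 93218/110158 = 0.846221.
P(at least one) = 1 − (1−p₁)(1−p₂) = 1 − 0.060675 × 0.153779 = 0.990669.

0.9907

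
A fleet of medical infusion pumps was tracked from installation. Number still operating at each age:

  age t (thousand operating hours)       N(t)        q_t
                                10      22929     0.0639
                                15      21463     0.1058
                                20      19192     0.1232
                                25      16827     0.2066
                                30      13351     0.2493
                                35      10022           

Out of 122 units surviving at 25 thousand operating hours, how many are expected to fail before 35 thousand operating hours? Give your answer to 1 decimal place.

The relevant probability is 1 − 10022/16827 = 0.404410.
Expected number = 122 × 0.404410 = 49.3.

49.3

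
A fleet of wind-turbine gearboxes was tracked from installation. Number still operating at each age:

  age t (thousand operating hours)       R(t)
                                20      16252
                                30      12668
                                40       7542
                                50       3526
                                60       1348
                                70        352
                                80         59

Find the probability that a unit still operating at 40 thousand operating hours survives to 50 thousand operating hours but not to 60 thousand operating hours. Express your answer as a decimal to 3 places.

This is the probability of reaching 50 but not 60, conditional on being operational at 40: (R(50) − R(60)) / R(40).
= (3526 − 1348) / 7542 = 2178 / 7542 = 0.288783.

0.289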